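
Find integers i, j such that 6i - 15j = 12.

Step 1: Check solvability.
gcd(6, 15) = 3
Since 3 divides 12, solutions exist.

Step 2: Apply extended Euclidean algorithm to find gcd.
We find integers such that 6*x0 + 15*y0 = 3

Step 3: Scale the particular solution.
Multiply by 12/3 = 4:
i = -8, j = -4

Step 4: Verify.
6*(-8) - 15*(-4) = 12 = 12 ✓

i = -8, j = -4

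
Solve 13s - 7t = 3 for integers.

Step 1: Check solvability.
gcd(13, 7) = 1
Since 1 divides 3, solutions exist.

Step 2: Apply extended Euclidean algorithm to find gcd.
We find integers such that 13*x0 + 7*y0 = 1

Step 3: Scale the particular solution.
Multiply by 3/1 = 3:
s = -3, t = -6

Step 4: Verify.
13*(-3) - 7*(-6) = 3 = 3 ✓

s = -3, t = -6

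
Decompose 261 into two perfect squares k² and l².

We need to find integers k, l > 0 such that k² + l² = 261.
Trying k = 6: l² = 261 - 6² = 261 - 36 = 225
l = 15
Check: 6² + 15² = 36 + 225 = 261 ✓

261 = 6² + 15²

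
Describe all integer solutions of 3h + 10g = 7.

Step 1: Compute gcd(3, 10) = 1.
Since 1 divides 7, solutions exist.

Step 2: Find a particular solution using extended Euclidean algorithm.
We get h₀ = -21, g₀ = 7.
Check: 3*-21 + 10*7 = 7 = 7 ✓

Step 3: Write the general solution.
h = -21 + (10/1)t = -21 + 10t
g = 7 - (3/1)t = 7 - 3t
for any integer t.

h = -21 + 10t, g = 7 - 3t for integer t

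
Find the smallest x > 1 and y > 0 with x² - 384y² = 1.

We seek the smallest positive integers (x, y) with x² - 384y² = 1, i.e., x² = 384y² + 1.
Try successive y values:
y = 1: x² = 384·1² + 1 = 385, not a perfect square
y = 2: x² = 384·2² + 1 = 1537, not a perfect square
y = 3: x² = 384·3² + 1 = 3457, not a perfect square
... continuing the search (or via continued fractions) ...
y = 245: x² = 384·245² + 1 = 23049601, x = 4801 ✓

Verify: 4801² - 384·245² = 23049601 - 23049600 = 1 ✓

x = 4801, y = 245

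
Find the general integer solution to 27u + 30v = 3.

Step 1: Compute gcd(27, 30) = 3.
Since 3 divides 3, solutions exist.

Step 2: Find a particular solution using extended Euclidean algorithm.
We get u₀ = -1, v₀ = 1.
Check: 27*-1 + 30*1 = 3 = 3 ✓

Step 3: Write the general solution.
u = -1 + (30/3)t = -1 + 10t
v = 1 - (27/3)t = 1 - 9t
for any integer t.

u = -1 + 10t, v = 1 - 9t for integer t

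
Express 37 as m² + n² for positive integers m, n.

We need to find integers m, n > 0 such that m² + n² = 37.
Trying m = 1: n² = 37 - 1² = 37 - 1 = 36
n = 6
Check: 1² + 6² = 1 + 36 = 37 ✓

37 = 1² + 6²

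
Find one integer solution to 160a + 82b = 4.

Step 1: Check solvability.
gcd(160, 82) = 2
Since 2 divides 4, solutions exist.

Step 2: Apply extended Euclidean algorithm to find gcd.
We find integers such that 160*x0 + 82*y0 = 2

Step 3: Scale the particular solution.
Multiply by 4/2 = 2:
a = 40, b = -78

Step 4: Verify.
160*(40) + 82*(-78) = 4 = 4 ✓

a = 40, b = -78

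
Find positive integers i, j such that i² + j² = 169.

Search for i with 169 - i² a perfect square.
i = 5: 169 - 5² = 169 - 25 = 144 = 12² ✓
So i = 5, j = 12.

i = 5, j = 12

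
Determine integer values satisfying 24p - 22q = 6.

Step 1: Check solvability.
gcd(24, 22) = 2
Since 2 divides 6, solutions exist.

Step 2: Apply extended Euclidean algorithm to find gcd.
We find integers such that 24*x0 + 22*y0 = 2

Step 3: Scale the particular solution.
Multiply by 6/2 = 3:
p = 3, q = 3

Step 4: Verify.
24*(3) - 22*(3) = 6 = 6 ✓

p = 3, q = 3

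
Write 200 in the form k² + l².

We need to find integers k, l > 0 such that k² + l² = 200.
Trying k = 2: l² = 200 - 2² = 200 - 4 = 196
l = 14
Check: 2² + 14² = 4 + 196 = 200 ✓

200 = 2² + 14²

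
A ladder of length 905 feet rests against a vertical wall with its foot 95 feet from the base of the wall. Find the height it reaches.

The ladder, wall, and ground form a right triangle with hypotenuse 905 and one leg 95.
By the Pythagorean theorem: h² = 905² - 95² = 819025 - 9025 = 810000
h = √810000 = 900 feet

900 feet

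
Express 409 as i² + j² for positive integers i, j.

We need to find integers i, j > 0 such that i² + j² = 409.
Trying i = 3: j² = 409 - 3² = 409 - 9 = 400
j = 20
Check: 3² + 20² = 9 + 400 = 409 ✓

409 = 3² + 20²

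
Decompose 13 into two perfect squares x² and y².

We need to find integers x, y > 0 such that x² + y² = 13.
Trying x = 2: y² = 13 - 2² = 13 - 4 = 9
y = 3
Check: 2² + 3² = 4 + 9 = 13 ✓

13 = 2² + 3²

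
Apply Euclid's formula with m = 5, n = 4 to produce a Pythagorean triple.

a = m² - n² = 5² - 4² = 25 - 16 = 9
b = 2mn = 2·5·4 = 40
c = m² + n² = 25 + 16 = 41
Verify: 9² + 40² = 81 + 1600 = 1681 = 41² ✓

(9, 40, 41)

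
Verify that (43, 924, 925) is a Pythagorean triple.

Compute a² + b²:
43² + 924² = 1849 + 853776 = 855625
Compute c²:
925² = 855625
Since 855625 = 855625, it is a Pythagorean triple.

Yes, it is a Pythagorean triple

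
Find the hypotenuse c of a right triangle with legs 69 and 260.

c² = a² + b² = 69² + 260² = 4761 + 67600 = 72361
c = 269

269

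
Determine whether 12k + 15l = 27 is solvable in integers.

Step 1: Compute gcd(12, 15).
gcd(12, 15) = 3

Step 2: Check divisibility.
Does 3 divide 27? 27 = 3 x 9, so yes.

By the theorem on linear Diophantine equations, 12k + 15l = 27 has integer solutions if and only if gcd(12, 15) divides 27. Since 3 | 27, solutions exist.

Yes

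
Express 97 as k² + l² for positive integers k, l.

We need to find integers k, l > 0 such that k² + l² = 97.
Trying k = 4: l² = 97 - 4² = 97 - 16 = 81
l = 9
Check: 4² + 9² = 16 + 81 = 97 ✓

97 = 4² + 9²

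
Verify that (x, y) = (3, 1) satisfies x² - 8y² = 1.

Compute x² = 3² = 9
Compute 8y² = 8·1² = 8·1 = 8
x² - 8y² = 9 - 8 = 1
Since this equals 1, (3, 1) is a solution.

Yes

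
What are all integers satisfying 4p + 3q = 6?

Step 1: Compute gcd(4, 3) = 1.
Since 1 divides 6, solutions exist.

Step 2: Find a particular solution using extended Euclidean algorithm.
We get p₀ = 6, q₀ = -6.
Check: 4*6 + 3*-6 = 6 = 6 ✓

Step 3: Write the general solution.
p = 6 + (3/1)t = 6 + 3t
q = -6 - (4/1)t = -6 - 4t
for any integer t.

p = 6 + 3t, q = -6 - 4t for integer t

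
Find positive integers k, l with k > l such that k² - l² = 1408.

Factor: k² - l² = (k+l)(k-l) = 1408.
We need two factors of 1408 with the same parity.
Use k+l = 704 and k-l = 2 (product 704·2 = 1408).
Adding: 2k = 706, so k = 353.
Subtracting: 2l = 702, so l = 351.
Check: 353² - 351² = 124609 - 123201 = 1408 ✓

k = 353, l = 351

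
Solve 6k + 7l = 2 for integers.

Step 1: Check solvability.
gcd(6, 7) = 1
Since 1 divides 2, solutions exist.

Step 2: Apply extended Euclidean algorithm to find gcd.
We find integers such that 6*x0 + 7*y0 = 1

Step 3: Scale the particular solution.
Multiply by 2/1 = 2:
k = -2, l = 2

Step 4: Verify.
6*(-2) + 7*(2) = 2 = 2 ✓

k = -2, l = 2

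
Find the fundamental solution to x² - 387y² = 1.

We seek the smallest positive integers (x, y) with x² - 387y² = 1, i.e., x² = 387y² + 1.
Try successive y values:
y = 1: x² = 387·1² + 1 = 388, not a perfect square
y = 2: x² = 387·2² + 1 = 1549, not a perfect square
y = 3: x² = 387·3² + 1 = 3484, not a perfect square
... continuing the search (or via continued fractions) ...
y = 177: x² = 387·177² + 1 = 12124324, x = 3482 ✓

Verify: 3482² - 387·177² = 12124324 - 12124323 = 1 ✓

x = 3482, y = 177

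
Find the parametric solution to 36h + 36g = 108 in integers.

Step 1: Compute gcd(36, 36) = 36.
Since 36 divides 108, solutions exist.

Step 2: Find a particular solution using extended Euclidean algorithm.
We get h₀ = 0, g₀ = 3.
Check: 36*0 + 36*3 = 108 = 108 ✓

Step 3: Write the general solution.
h = 0 + (36/36)t = 0 + 1t
g = 3 - (36/36)t = 3 - 1t
for any integer t.

h = 0 + 1t, g = 3 - 1t for integer t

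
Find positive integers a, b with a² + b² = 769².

We need a² + b² = 769² = 591361.
Trying: 481² + 600² = 231361 + 360000 = 591361 ✓

(481, 600, 769)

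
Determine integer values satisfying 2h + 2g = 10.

Step 1: Check solvability.
gcd(2, 2) = 2
Since 2 divides 10, solutions exist.

Step 2: Apply extended Euclidean algorithm to find gcd.
We find integers such that 2*x0 + 2*y0 = 2

Step 3: Scale the particular solution.
Multiply by 10/2 = 5:
h = 0, g = 5

Step 4: Verify.
2*(0) + 2*(5) = 10 = 10 ✓

h = 0, g = 5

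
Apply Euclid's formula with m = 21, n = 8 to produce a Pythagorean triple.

a = m² - n² = 21² - 8² = 441 - 64 = 377
b = 2mn = 2·21·8 = 336
c = m² + n² = 441 + 64 = 505
Verify: 377² + 336² = 142129 + 112896 = 255025 = 505² ✓

(377, 336, 505)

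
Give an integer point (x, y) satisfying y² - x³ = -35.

Try small integer x values and check whether x³ - 35 is a perfect square.
x = 11: x³ - 35 = 11³ - 35 = 1331 - 35 = 1296
Is 1296 a perfect square? 36² = 1296 ✓
So (x, y) = (11, 36) is a solution.

x = 11, y = 36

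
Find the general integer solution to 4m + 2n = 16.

Step 1: Compute gcd(4, 2) = 2.
Since 2 divides 16, solutions exist.

Step 2: Find a particular solution using extended Euclidean algorithm.
We get m₀ = 0, n₀ = 8.
Check: 4*0 + 2*8 = 16 = 16 ✓

Step 3: Write the general solution.
m = 0 + (2/2)t = 0 + 1t
n = 8 - (4/2)t = 8 - 2t
for any integer t.

m = 0 + 1t, n = 8 - 2t for integer t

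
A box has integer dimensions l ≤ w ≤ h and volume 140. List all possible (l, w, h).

Iterate l from 1 to ⌊140^(1/3)⌋. For each l dividing 140, iterate w ≥ l with w dividing 140/l, and set h = 140/(l·w).
Triples found (10): (1×1×140), (1×2×70), (1×4×35), (1×5×28), (1×7×20), (1×10×14), (2×2×35), (2×5×14), (2×7×10), (4×5×7)

(1×1×140), (1×2×70), (1×4×35), (1×5×28), (1×7×20), (1×10×14), (2×2×35), (2×5×14), (2×7×10), (4×5×7)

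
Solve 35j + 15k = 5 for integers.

Step 1: Check solvability.
gcd(35, 15) = 5
Since 5 divides 5, solutions exist.

Step 2: Apply extended Euclidean algorithm to find gcd.
We find integers such that 35*x0 + 15*y0 = 5

Step 3: Scale the particular solution.
Multiply by 5/5 = 1:
j = 1, k = -2

Step 4: Verify.
35*(1) + 15*(-2) = 5 = 5 ✓

j = 1, k = -2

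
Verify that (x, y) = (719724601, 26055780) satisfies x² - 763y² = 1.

Compute x² = 719724601² = 518003501284609201
Compute 763y² = 763·26055780² = 763·678903671408400 = 518003501284609200
x² - 763y² = 518003501284609201 - 518003501284609200 = 1
Since this equals 1, (719724601, 26055780) is a solution.

Yes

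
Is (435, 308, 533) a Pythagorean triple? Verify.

Compute a² + b² = 435² + 308² = 189225 + 94864 = 284089
Compute c² = 533² = 284089
Since 284089 = 284089, confirmed.

Yes, it is a Pythagorean triple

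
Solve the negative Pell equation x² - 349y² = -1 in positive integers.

We need x² = 349y² - 1. Try successive y:
y = 1: x² = 349·1² - 1 = 348, not a perfect square
y = 2: x² = 349·2² - 1 = 1395, not a perfect square
y = 3: x² = 349·3² - 1 = 3140, not a perfect square
...
y = 493: x² = 349·493² - 1 = 84824100 = 9210² ✓
Check: 9210² - 349·493² = 84824100 - 84824101 = -1 ✓

x = 9210, y = 493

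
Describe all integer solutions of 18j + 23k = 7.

Step 1: Compute gcd(18, 23) = 1.
Since 1 divides 7, solutions exist.

Step 2: Find a particular solution using extended Euclidean algorithm.
We get j₀ = 63, k₀ = -49.
Check: 18*63 + 23*-49 = 7 = 7 ✓

Step 3: Write the general solution.
j = 63 + (23/1)t = 63 + 23t
k = -49 - (18/1)t = -49 - 18t
for any integer t.

j = 63 + 23t, k = -49 - 18t for integer t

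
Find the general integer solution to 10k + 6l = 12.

Step 1: Compute gcd(10, 6) = 2.
Since 2 divides 12, solutions exist.

Step 2: Find a particular solution using extended Euclidean algorithm.
We get k₀ = -6, l₀ = 12.
Check: 10*-6 + 6*12 = 12 = 12 ✓

Step 3: Write the general solution.
k = -6 + (6/2)t = -6 + 3t
l = 12 - (10/2)t = 12 - 5t
for any integer t.

k = -6 + 3t, l = 12 - 5t for integer t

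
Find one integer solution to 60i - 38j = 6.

Step 1: Check solvability.
gcd(60, 38) = 2
Since 2 divides 6, solutions exist.

Step 2: Apply extended Euclidean algorithm to find gcd.
We find integers such that 60*x0 + 38*y0 = 2

Step 3: Scale the particular solution.
Multiply by 6/2 = 3:
i = 21, j = 33

Step 4: Verify.
60*(21) - 38*(33) = 6 = 6 ✓

i = 21, j = 33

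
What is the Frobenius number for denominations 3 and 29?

For two coprime denominations a and b, the Frobenius number (largest value not representable as a non-negative combination) is ab - a - b.
Here gcd(3, 29) = 1, so they are coprime.
F(3, 29) = 3·29 - 3 - 29 = 87 - 32 = 55

55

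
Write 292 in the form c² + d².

We need to find integers c, d > 0 such that c² + d² = 292.
Trying c = 6: d² = 292 - 6² = 292 - 36 = 256
d = 16
Check: 6² + 16² = 36 + 256 = 292 ✓

292 = 6² + 16²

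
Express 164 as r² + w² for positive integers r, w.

We need to find integers r, w > 0 such that r² + w² = 164.
Trying r = 8: w² = 164 - 8² = 164 - 64 = 100
w = 10
Check: 8² + 10² = 64 + 100 = 164 ✓

164 = 8² + 10²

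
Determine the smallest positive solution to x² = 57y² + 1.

We seek the smallest positive integers (x, y) with x² - 57y² = 1, i.e., x² = 57y² + 1.
Try successive y values:
y = 1: x² = 57·1² + 1 = 58, not a perfect square
y = 2: x² = 57·2² + 1 = 229, not a perfect square
y = 3: x² = 57·3² + 1 = 514, not a perfect square
... continuing the search (or via continued fractions) ...
y = 20: x² = 57·20² + 1 = 22801, x = 151 ✓

Verify: 151² - 57·20² = 22801 - 22800 = 1 ✓

x = 151, y = 20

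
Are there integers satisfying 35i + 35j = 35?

Step 1: Compute gcd(35, 35).
gcd(35, 35) = 35

Step 2: Check divisibility.
Does 35 divide 35? 35 = 35 x 1, so yes.

By the theorem on linear Diophantine equations, 35i + 35j = 35 has integer solutions if and only if gcd(35, 35) divides 35. Since 35 | 35, solutions exist.

Yes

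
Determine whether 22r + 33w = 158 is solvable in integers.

Step 1: Compute gcd(22, 33).
gcd(22, 33) = 11

Step 2: Check divisibility.
Does 11 divide 158? 158 = 11 x 14 + 4, so no.

By the theorem on linear Diophantine equations, 22r + 33w = 158 has integer solutions if and only if gcd(22, 33) divides 158. Since 11 does not divide 158, no solutions exist.

No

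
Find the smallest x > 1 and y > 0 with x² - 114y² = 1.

We seek the smallest positive integers (x, y) with x² - 114y² = 1, i.e., x² = 114y² + 1.
Try successive y values:
y = 1: x² = 114·1² + 1 = 115, not a perfect square
y = 2: x² = 114·2² + 1 = 457, not a perfect square
y = 3: x² = 114·3² + 1 = 1027, not a perfect square
... continuing the search (or via continued fractions) ...
y = 96: x² = 114·96² + 1 = 1050625, x = 1025 ✓

Verify: 1025² - 114·96² = 1050625 - 1050624 = 1 ✓

x = 1025, y = 96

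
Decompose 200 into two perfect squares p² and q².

We need to find integers p, q > 0 such that p² + q² = 200.
Trying p = 2: q² = 200 - 2² = 200 - 4 = 196
q = 14
Check: 2² + 14² = 4 + 196 = 200 ✓

200 = 2² + 14²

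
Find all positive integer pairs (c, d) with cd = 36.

The positive divisors of 36 are: 1, 2, 3, 4, 6, 9, 12, 18, 36.
Each divisor d gives the pair (d, 36/d):
(1, 36), (2, 18), (3, 12), (4, 9), (6, 6), (9, 4), (12, 3), (18, 2), (36, 1)

(1, 36), (2, 18), (3, 12), (4, 9), (6, 6), (9, 4), (12, 3), (18, 2), (36, 1)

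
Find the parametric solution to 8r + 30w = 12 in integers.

Step 1: Compute gcd(8, 30) = 2.
Since 2 divides 12, solutions exist.

Step 2: Find a particular solution using extended Euclidean algorithm.
We get r₀ = 24, w₀ = -6.
Check: 8*24 + 30*-6 = 12 = 12 ✓

Step 3: Write the general solution.
r = 24 + (30/2)t = 24 + 15t
w = -6 - (8/2)t = -6 - 4t
for any integer t.

r = 24 + 15t, w = -6 - 4t for integer t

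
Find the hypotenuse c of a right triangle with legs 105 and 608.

c² = a² + b² = 105² + 608² = 11025 + 369664 = 380689
c = 617

617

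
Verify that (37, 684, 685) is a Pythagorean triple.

Compute a² + b²:
37² + 684² = 1369 + 467856 = 469225
Compute c²:
685² = 469225
Since 469225 = 469225, it is a Pythagorean triple.

Yes, it is a Pythagorean triple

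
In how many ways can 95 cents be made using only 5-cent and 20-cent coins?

We need non-negative integers (x, y) with 5x + 20y = 95.
For each x from 0 to 19, check if (95 - 5x) is a non-negative multiple of 20.
Solutions (x, y): (3,4), (7,3), (11,2), (15,1), ...
Count: 5

5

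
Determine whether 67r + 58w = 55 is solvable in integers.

Step 1: Compute gcd(67, 58).
gcd(67, 58) = 1

Step 2: Check divisibility.
Does 1 divide 55? 55 = 1 x 55, so yes.

By the theorem on linear Diophantine equations, 67r + 58w = 55 has integer solutions if and only if gcd(67, 58) divides 55. Since 1 | 55, solutions exist.

Yes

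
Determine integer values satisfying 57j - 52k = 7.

Step 1: Check solvability.
gcd(57, 52) = 1
Since 1 divides 7, solutions exist.

Step 2: Apply extended Euclidean algorithm to find gcd.
We find integers such that 57*x0 + 52*y0 = 1

Step 3: Scale the particular solution.
Multiply by 7/1 = 7:
j = 147, k = 161

Step 4: Verify.
57*(147) - 52*(161) = 7 = 7 ✓

j = 147, k = 161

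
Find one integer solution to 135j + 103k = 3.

Step 1: Check solvability.
gcd(135, 103) = 1
Since 1 divides 3, solutions exist.

Step 2: Apply extended Euclidean algorithm to find gcd.
We find integers such that 135*x0 + 103*y0 = 1

Step 3: Scale the particular solution.
Multiply by 3/1 = 3:
j = 87, k = -114

Step 4: Verify.
135*(87) + 103*(-114) = 3 = 3 ✓

j = 87, k = -114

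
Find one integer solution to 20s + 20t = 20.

Step 1: Check solvability.
gcd(20, 20) = 20
Since 20 divides 20, solutions exist.

Step 2: Apply extended Euclidean algorithm to find gcd.
We find integers such that 20*x0 + 20*y0 = 20

Step 3: Scale the particular solution.
Multiply by 20/20 = 1:
s = 0, t = 1

Step 4: Verify.
20*(0) + 20*(1) = 20 = 20 ✓

s = 0, t = 1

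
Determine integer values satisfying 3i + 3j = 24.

Step 1: Check solvability.
gcd(3, 3) = 3
Since 3 divides 24, solutions exist.

Step 2: Apply extended Euclidean algorithm to find gcd.
We find integers such that 3*x0 + 3*y0 = 3

Step 3: Scale the particular solution.
Multiply by 24/3 = 8:
i = 0, j = 8

Step 4: Verify.
3*(0) + 3*(8) = 24 = 24 ✓

i = 0, j = 8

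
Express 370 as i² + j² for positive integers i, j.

We need to find integers i, j > 0 such that i² + j² = 370.
Trying i = 3: j² = 370 - 3² = 370 - 9 = 361
j = 19
Check: 3² + 19² = 9 + 361 = 370 ✓

370 = 3² + 19²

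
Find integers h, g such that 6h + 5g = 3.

Step 1: Check solvability.
gcd(6, 5) = 1
Since 1 divides 3, solutions exist.

Step 2: Apply extended Euclidean algorithm to find gcd.
We find integers such that 6*x0 + 5*y0 = 1

Step 3: Scale the particular solution.
Multiply by 3/1 = 3:
h = 3, g = -3

Step 4: Verify.
6*(3) + 5*(-3) = 3 = 3 ✓

h = 3, g = -3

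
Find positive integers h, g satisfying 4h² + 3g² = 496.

Try small values of h and check whether (496 - 4h²)/3 is a perfect square.
h = 7: 4·7² = 196, so 3g² = 496 - 196 = 300, giving g² = 100, g = 10.
Check: 4·7² + 3·10² = 196 + 300 = 496 ✓

h = 7, g = 10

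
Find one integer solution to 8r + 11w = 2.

Step 1: Check solvability.
gcd(8, 11) = 1
Since 1 divides 2, solutions exist.

Step 2: Apply extended Euclidean algorithm to find gcd.
We find integers such that 8*x0 + 11*y0 = 1

Step 3: Scale the particular solution.
Multiply by 2/1 = 2:
r = -8, w = 6

Step 4: Verify.
8*(-8) + 11*(6) = 2 = 2 ✓

r = -8, w = 6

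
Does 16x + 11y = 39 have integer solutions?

Step 1: Compute gcd(16, 11).
gcd(16, 11) = 1

Step 2: Check divisibility.
Does 1 divide 39? 39 = 1 x 39, so yes.

By the theorem on linear Diophantine equations, 16x + 11y = 39 has integer solutions if and only if gcd(16, 11) divides 39. Since 1 | 39, solutions exist.

Yes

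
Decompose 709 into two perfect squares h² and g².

We need to find integers h, g > 0 such that h² + g² = 709.
Trying h = 15: g² = 709 - 15² = 709 - 225 = 484
g = 22
Check: 15² + 22² = 225 + 484 = 709 ✓

709 = 15² + 22²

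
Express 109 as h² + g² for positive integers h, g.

We need to find integers h, g > 0 such that h² + g² = 109.
Trying h = 3: g² = 109 - 3² = 109 - 9 = 100
g = 10
Check: 3² + 10² = 9 + 100 = 109 ✓

109 = 3² + 10²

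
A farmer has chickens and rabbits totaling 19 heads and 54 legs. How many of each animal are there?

Let c = chickens, r = rabbits.
Heads: c + r = 19
Legs: 2c + 4r = 54
From the first equation, c = 19 - r. Substitute:
2(19 - r) + 4r = 54
38 + 2r = 54
r = (54 - 38)/2 = 8
c = 19 - 8 = 11

Chickens: 11, Rabbits: 8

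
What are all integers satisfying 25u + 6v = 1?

Step 1: Compute gcd(25, 6) = 1.
Since 1 divides 1, solutions exist.

Step 2: Find a particular solution using extended Euclidean algorithm.
We get u₀ = 1, v₀ = -4.
Check: 25*1 + 6*-4 = 1 = 1 ✓

Step 3: Write the general solution.
u = 1 + (6/1)t = 1 + 6t
v = -4 - (25/1)t = -4 - 25t
for any integer t.

u = 1 + 6t, v = -4 - 25t for integer t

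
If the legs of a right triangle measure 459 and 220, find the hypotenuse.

c² = a² + b² = 459² + 220² = 210681 + 48400 = 259081
c = 509

509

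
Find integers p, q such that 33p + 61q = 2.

Step 1: Check solvability.
gcd(33, 61) = 1
Since 1 divides 2, solutions exist.

Step 2: Apply extended Euclidean algorithm to find gcd.
We find integers such that 33*x0 + 61*y0 = 1

Step 3: Scale the particular solution.
Multiply by 2/1 = 2:
p = -48, q = 26

Step 4: Verify.
33*(-48) + 61*(26) = 2 = 2 ✓

p = -48, q = 26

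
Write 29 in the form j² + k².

We need to find integers j, k > 0 such that j² + k² = 29.
Trying j = 2: k² = 29 - 2² = 29 - 4 = 25
k = 5
Check: 2² + 5² = 4 + 25 = 29 ✓

29 = 2² + 5²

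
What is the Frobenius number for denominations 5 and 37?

For two coprime denominations a and b, the Frobenius number (largest value not representable as a non-negative combination) is ab - a - b.
Here gcd(5, 37) = 1, so they are coprime.
F(5, 37) = 5·37 - 5 - 37 = 185 - 42 = 143

143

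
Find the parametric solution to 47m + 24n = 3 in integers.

Step 1: Compute gcd(47, 24) = 1.
Since 1 divides 3, solutions exist.

Step 2: Find a particular solution using extended Euclidean algorithm.
We get m₀ = -3, n₀ = 6.
Check: 47*-3 + 24*6 = 3 = 3 ✓

Step 3: Write the general solution.
m = -3 + (24/1)t = -3 + 24t
n = 6 - (47/1)t = 6 - 47t
for any integer t.

m = -3 + 24t, n = 6 - 47t for integer t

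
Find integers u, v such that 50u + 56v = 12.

Step 1: Check solvability.
gcd(50, 56) = 2
Since 2 divides 12, solutions exist.

Step 2: Apply extended Euclidean algorithm to find gcd.
We find integers such that 50*x0 + 56*y0 = 2

Step 3: Scale the particular solution.
Multiply by 12/2 = 6:
u = 54, v = -48

Step 4: Verify.
50*(54) + 56*(-48) = 12 = 12 ✓

u = 54, v = -48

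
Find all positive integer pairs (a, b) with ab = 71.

The positive divisors of 71 are: 1, 71.
Each divisor d gives the pair (d, 71/d):
(1, 71), (71, 1)

(1, 71), (71, 1)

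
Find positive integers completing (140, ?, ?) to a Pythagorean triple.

We need the other leg and hypotenuse such that 140² + x² = c².
Take x = 48, c = 148: 140² + 48² = 19600 + 2304 = 21904 = 148² ✓
Triple: (140, 48, 148)

(140, 48, 148)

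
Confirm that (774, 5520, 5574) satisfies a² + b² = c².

Compute a² + b² = 774² + 5520² = 599076 + 30470400 = 31069476
Compute c² = 5574² = 31069476
Since 31069476 = 31069476, confirmed.

Yes, it is a Pythagorean triple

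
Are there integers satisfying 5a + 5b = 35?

Step 1: Compute gcd(5, 5).
gcd(5, 5) = 5

Step 2: Check divisibility.
Does 5 divide 35? 35 = 5 x 7, so yes.

By the theorem on linear Diophantine equations, 5a + 5b = 35 has integer solutions if and only if gcd(5, 5) divides 35. Since 5 | 35, solutions exist.

Yes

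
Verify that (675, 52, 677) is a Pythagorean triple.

Compute a² + b² = 675² + 52² = 455625 + 2704 = 458329
Compute c² = 677² = 458329
Since 458329 = 458329, confirmed.

Yes, it is a Pythagorean triple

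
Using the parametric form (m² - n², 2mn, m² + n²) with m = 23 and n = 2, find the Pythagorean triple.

a = m² - n² = 23² - 2² = 529 - 4 = 525
b = 2mn = 2·23·2 = 92
c = m² + n² = 529 + 4 = 533
Verify: 525² + 92² = 275625 + 8464 = 284089 = 533² ✓

(525, 92, 533)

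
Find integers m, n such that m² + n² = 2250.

We need to find integers m, n > 0 such that m² + n² = 2250.
Trying m = 15: n² = 2250 - 15² = 2250 - 225 = 2025
n = 45
Check: 15² + 45² = 225 + 2025 = 2250 ✓

2250 = 15² + 45²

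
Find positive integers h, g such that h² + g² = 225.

Search for h with 225 - h² a perfect square.
h = 9: 225 - 9² = 225 - 81 = 144 = 12² ✓
So h = 9, g = 12.

h = 9, g = 12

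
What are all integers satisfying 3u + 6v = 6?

Step 1: Compute gcd(3, 6) = 3.
Since 3 divides 6, solutions exist.

Step 2: Find a particular solution using extended Euclidean algorithm.
We get u₀ = 2, v₀ = 0.
Check: 3*2 + 6*0 = 6 = 6 ✓

Step 3: Write the general solution.
u = 2 + (6/3)t = 2 + 2t
v = 0 - (3/3)t = 0 - 1t
for any integer t.

u = 2 + 2t, v = 0 - 1t for integer t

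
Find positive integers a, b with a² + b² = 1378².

We need a² + b² = 1378² = 1898884.
Trying: 1122² + 800² = 1258884 + 640000 = 1898884 ✓

(1122, 800, 1378)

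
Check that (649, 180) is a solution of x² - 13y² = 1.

Compute x² = 649² = 421201
Compute 13y² = 13·180² = 13·32400 = 421200
x² - 13y² = 421201 - 421200 = 1
Since this equals 1, (649, 180) is a solution.

Yes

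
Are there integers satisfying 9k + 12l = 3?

Step 1: Compute gcd(9, 12).
gcd(9, 12) = 3

Step 2: Check divisibility.
Does 3 divide 3? 3 = 3 x 1, so yes.

By the theorem on linear Diophantine equations, 9k + 12l = 3 has integer solutions if and only if gcd(9, 12) divides 3. Since 3 | 3, solutions exist.

Yes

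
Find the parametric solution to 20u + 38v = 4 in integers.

Step 1: Compute gcd(20, 38) = 2.
Since 2 divides 4, solutions exist.

Step 2: Find a particular solution using extended Euclidean algorithm.
We get u₀ = 4, v₀ = -2.
Check: 20*4 + 38*-2 = 4 = 4 ✓

Step 3: Write the general solution.
u = 4 + (38/2)t = 4 + 19t
v = -2 - (20/2)t = -2 - 10t
for any integer t.

u = 4 + 19t, v = -2 - 10t for integer t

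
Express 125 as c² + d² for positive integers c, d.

We need to find integers c, d > 0 such that c² + d² = 125.
Trying c = 2: d² = 125 - 2² = 125 - 4 = 121
d = 11
Check: 2² + 11² = 4 + 121 = 125 ✓

125 = 2² + 11²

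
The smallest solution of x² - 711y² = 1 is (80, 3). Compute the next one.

Solutions to x² - Dy² = 1 are generated by powers of (x₀ + y₀√D).
The next solution satisfies x₁ + y₁√711 = (x₀ + y₀√711)², giving:
x₁ = x₀² + 711y₀² = 80² + 711·3² = 6400 + 6399 = 12799
y₁ = 2x₀y₀ = 2·80·3 = 480

Verify: 12799² - 711·480² = 163814401 - 163814400 = 1 ✓

x = 12799, y = 480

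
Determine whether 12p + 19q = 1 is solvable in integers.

Step 1: Compute gcd(12, 19).
gcd(12, 19) = 1

Step 2: Check divisibility.
Does 1 divide 1? 1 = 1 x 1, so yes.

By the theorem on linear Diophantine equations, 12p + 19q = 1 has integer solutions if and only if gcd(12, 19) divides 1. Since 1 | 1, solutions exist.

Yes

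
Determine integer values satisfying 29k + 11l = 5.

Step 1: Check solvability.
gcd(29, 11) = 1
Since 1 divides 5, solutions exist.

Step 2: Apply extended Euclidean algorithm to find gcd.
We find integers such that 29*x0 + 11*y0 = 1

Step 3: Scale the particular solution.
Multiply by 5/1 = 5:
k = -15, l = 40

Step 4: Verify.
29*(-15) + 11*(40) = 5 = 5 ✓

k = -15, l = 40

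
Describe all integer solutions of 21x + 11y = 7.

Step 1: Compute gcd(21, 11) = 1.
Since 1 divides 7, solutions exist.

Step 2: Find a particular solution using extended Euclidean algorithm.
We get x₀ = -7, y₀ = 14.
Check: 21*-7 + 11*14 = 7 = 7 ✓

Step 3: Write the general solution.
x = -7 + (11/1)t = -7 + 11t
y = 14 - (21/1)t = 14 - 21t
for any integer t.

x = -7 + 11t, y = 14 - 21t for integer t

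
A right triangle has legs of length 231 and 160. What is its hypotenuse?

c² = a² + b² = 231² + 160² = 53361 + 25600 = 78961
c = 281

281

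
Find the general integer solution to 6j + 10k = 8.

Step 1: Compute gcd(6, 10) = 2.
Since 2 divides 8, solutions exist.

Step 2: Find a particular solution using extended Euclidean algorithm.
We get j₀ = 8, k₀ = -4.
Check: 6*8 + 10*-4 = 8 = 8 ✓

Step 3: Write the general solution.
j = 8 + (10/2)t = 8 + 5t
k = -4 - (6/2)t = -4 - 3t
for any integer t.

j = 8 + 5t, k = -4 - 3t for integer t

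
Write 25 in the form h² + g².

We need to find integers h, g > 0 such that h² + g² = 25.
Trying h = 3: g² = 25 - 3² = 25 - 9 = 16
g = 4
Check: 3² + 4² = 9 + 16 = 25 ✓

25 = 3² + 4²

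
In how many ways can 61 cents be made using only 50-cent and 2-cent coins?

We need non-negative integers (x, y) with 50x + 2y = 61.
For each x from 0 to 1, check if (61 - 50x) is a non-negative multiple of 2.
Solutions (x, y): none
Count: 0

0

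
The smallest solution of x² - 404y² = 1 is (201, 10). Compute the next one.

Solutions to x² - Dy² = 1 are generated by powers of (x₀ + y₀√D).
The next solution satisfies x₁ + y₁√404 = (x₀ + y₀√404)², giving:
x₁ = x₀² + 404y₀² = 201² + 404·10² = 40401 + 40400 = 80801
y₁ = 2x₀y₀ = 2·201·10 = 4020

Verify: 80801² - 404·4020² = 6528801601 - 6528801600 = 1 ✓

x = 80801, y = 4020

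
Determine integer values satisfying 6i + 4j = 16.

Step 1: Check solvability.
gcd(6, 4) = 2
Since 2 divides 16, solutions exist.

Step 2: Apply extended Euclidean algorithm to find gcd.
We find integers such that 6*x0 + 4*y0 = 2

Step 3: Scale the particular solution.
Multiply by 16/2 = 8:
i = 8, j = -8

Step 4: Verify.
6*(8) + 4*(-8) = 16 = 16 ✓

i = 8, j = -8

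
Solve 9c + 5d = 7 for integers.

Step 1: Check solvability.
gcd(9, 5) = 1
Since 1 divides 7, solutions exist.

Step 2: Apply extended Euclidean algorithm to find gcd.
We find integers such that 9*x0 + 5*y0 = 1

Step 3: Scale the particular solution.
Multiply by 7/1 = 7:
c = -7, d = 14

Step 4: Verify.
9*(-7) + 5*(14) = 7 = 7 ✓

c = -7, d = 14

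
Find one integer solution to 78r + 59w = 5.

Step 1: Check solvability.
gcd(78, 59) = 1
Since 1 divides 5, solutions exist.

Step 2: Apply extended Euclidean algorithm to find gcd.
We find integers such that 78*x0 + 59*y0 = 1

Step 3: Scale the particular solution.
Multiply by 5/1 = 5:
r = 140, w = -185

Step 4: Verify.
78*(140) + 59*(-185) = 5 = 5 ✓

r = 140, w = -185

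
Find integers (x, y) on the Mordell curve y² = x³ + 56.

Try small integer x values and check whether x³ + 56 is a perfect square.
x = 2: x³ + 56 = 2³ + 56 = 8 + 56 = 64
Is 64 a perfect square? 8² = 64 ✓
So (x, y) = (2, -8) is a solution.

x = 2, y = -8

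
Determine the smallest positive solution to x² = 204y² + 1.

We seek the smallest positive integers (x, y) with x² - 204y² = 1, i.e., x² = 204y² + 1.
Try successive y values:
y = 1: x² = 204·1² + 1 = 205, not a perfect square
y = 2: x² = 204·2² + 1 = 817, not a perfect square
y = 3: x² = 204·3² + 1 = 1837, not a perfect square
... continuing the search (or via continued fractions) ...
y = 350: x² = 204·350² + 1 = 24990001, x = 4999 ✓

Verify: 4999² - 204·350² = 24990001 - 24990000 = 1 ✓

x = 4999, y = 350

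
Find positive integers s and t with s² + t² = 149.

We need to find integers s, t > 0 such that s² + t² = 149.
Trying s = 7: t² = 149 - 7² = 149 - 49 = 100
t = 10
Check: 7² + 10² = 49 + 100 = 149 ✓

149 = 7² + 10²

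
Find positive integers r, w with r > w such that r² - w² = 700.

Factor: r² - w² = (r+w)(r-w) = 700.
We need two factors of 700 with the same parity.
Use r+w = 350 and r-w = 2 (product 350·2 = 700).
Adding: 2r = 352, so r = 176.
Subtracting: 2w = 348, so w = 174.
Check: 176² - 174² = 30976 - 30276 = 700 ✓

r = 176, w = 174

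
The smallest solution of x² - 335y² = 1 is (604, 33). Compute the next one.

Solutions to x² - Dy² = 1 are generated by powers of (x₀ + y₀√D).
The next solution satisfies x₁ + y₁√335 = (x₀ + y₀√335)², giving:
x₁ = x₀² + 335y₀² = 604² + 335·33² = 364816 + 364815 = 729631
y₁ = 2x₀y₀ = 2·604·33 = 39864

Verify: 729631² - 335·39864² = 532361396161 - 532361396160 = 1 ✓

x = 729631, y = 39864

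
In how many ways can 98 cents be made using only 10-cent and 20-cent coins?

We need non-negative integers (x, y) with 10x + 20y = 98.
For each x from 0 to 9, check if (98 - 10x) is a non-negative multiple of 20.
Solutions (x, y): none
Count: 0

0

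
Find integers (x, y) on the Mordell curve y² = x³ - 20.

Try small integer x values and check whether x³ - 20 is a perfect square.
x = 6: x³ - 20 = 6³ - 20 = 216 - 20 = 196
Is 196 a perfect square? 14² = 196 ✓
So (x, y) = (6, -14) is a solution.

x = 6, y = -14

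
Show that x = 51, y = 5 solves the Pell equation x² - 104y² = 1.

Compute x² = 51² = 2601
Compute 104y² = 104·5² = 104·25 = 2600
x² - 104y² = 2601 - 2600 = 1
Since this equals 1, (51, 5) is a solution.

Yes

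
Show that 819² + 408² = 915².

Compute a² + b² = 819² + 408² = 670761 + 166464 = 837225
Compute c² = 915² = 837225
Since 837225 = 837225, confirmed.

Yes, it is a Pythagorean triple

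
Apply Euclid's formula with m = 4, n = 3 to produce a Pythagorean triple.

a = m² - n² = 4² - 3² = 16 - 9 = 7
b = 2mn = 2·4·3 = 24
c = m² + n² = 16 + 9 = 25
Verify: 7² + 24² = 49 + 576 = 625 = 25² ✓

(7, 24, 25)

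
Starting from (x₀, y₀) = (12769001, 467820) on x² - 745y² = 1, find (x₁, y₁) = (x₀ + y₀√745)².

Solutions to x² - Dy² = 1 are generated by powers of (x₀ + y₀√D).
The next solution satisfies x₁ + y₁√745 = (x₀ + y₀√745)², giving:
x₁ = x₀² + 745y₀² = 12769001² + 745·467820² = 163047386538001 + 163047386538000 = 326094773076001
y₁ = 2x₀y₀ = 2·12769001·467820 = 11947188095640

Verify: 326094773076001² - 745·11947188095640² = 106337801027488586691322152001 - 106337801027488586691322152000 = 1 ✓

x = 326094773076001, y = 11947188095640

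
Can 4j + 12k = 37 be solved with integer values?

Step 1: Compute gcd(4, 12).
gcd(4, 12) = 4

Step 2: Check divisibility.
Does 4 divide 37? 37 = 4 x 9 + 1, so no.

By the theorem on linear Diophantine equations, 4j + 12k = 37 has integer solutions if and only if gcd(4, 12) divides 37. Since 4 does not divide 37, no solutions exist.

No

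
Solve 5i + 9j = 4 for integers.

Step 1: Check solvability.
gcd(5, 9) = 1
Since 1 divides 4, solutions exist.

Step 2: Apply extended Euclidean algorithm to find gcd.
We find integers such that 5*x0 + 9*y0 = 1

Step 3: Scale the particular solution.
Multiply by 4/1 = 4:
i = 8, j = -4

Step 4: Verify.
5*(8) + 9*(-4) = 4 = 4 ✓

i = 8, j = -4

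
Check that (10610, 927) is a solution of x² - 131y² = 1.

Compute x² = 10610² = 112572100
Compute 131y² = 131·927² = 131·859329 = 112572099
x² - 131y² = 112572100 - 112572099 = 1
Since this equals 1, (10610, 927) is a solution.

Yes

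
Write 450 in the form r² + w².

We need to find integers r, w > 0 such that r² + w² = 450.
Trying r = 3: w² = 450 - 3² = 450 - 9 = 441
w = 21
Check: 3² + 21² = 9 + 441 = 450 ✓

450 = 3² + 21²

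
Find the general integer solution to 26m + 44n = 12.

Step 1: Compute gcd(26, 44) = 2.
Since 2 divides 12, solutions exist.

Step 2: Find a particular solution using extended Euclidean algorithm.
We get m₀ = -30, n₀ = 18.
Check: 26*-30 + 44*18 = 12 = 12 ✓

Step 3: Write the general solution.
m = -30 + (44/2)t = -30 + 22t
n = 18 - (26/2)t = 18 - 13t
for any integer t.

m = -30 + 22t, n = 18 - 13t for integer t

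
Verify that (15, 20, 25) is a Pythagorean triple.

Compute a² + b²:
15² + 20² = 225 + 400 = 625
Compute c²:
25² = 625
Since 625 = 625, it is a Pythagorean triple.

Yes, it is a Pythagorean triple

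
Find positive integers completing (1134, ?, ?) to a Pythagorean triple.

We need the other leg and hypotenuse such that 1134² + x² = c².
Take x = 2040, c = 2334: 1134² + 2040² = 1285956 + 4161600 = 5447556 = 2334² ✓
Triple: (1134, 2040, 2334)

(1134, 2040, 2334)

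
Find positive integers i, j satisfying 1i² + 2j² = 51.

Try small values of i and check whether (51 - 1i²)/2 is a perfect square.
i = 1: 1·1² = 1, so 2j² = 51 - 1 = 50, giving j² = 25, j = 5.
Check: 1·1² + 2·5² = 1 + 50 = 51 ✓

i = 1, j = 5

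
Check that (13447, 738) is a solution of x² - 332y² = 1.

Compute x² = 13447² = 180821809
Compute 332y² = 332·738² = 332·544644 = 180821808
x² - 332y² = 180821809 - 180821808 = 1
Since this equals 1, (13447, 738) is a solution.

Yes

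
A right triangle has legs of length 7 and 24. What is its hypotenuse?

c² = a² + b² = 7² + 24² = 49 + 576 = 625
c = 25

25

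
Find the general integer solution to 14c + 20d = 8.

Step 1: Compute gcd(14, 20) = 2.
Since 2 divides 8, solutions exist.

Step 2: Find a particular solution using extended Euclidean algorithm.
We get c₀ = 12, d₀ = -8.
Check: 14*12 + 20*-8 = 8 = 8 ✓

Step 3: Write the general solution.
c = 12 + (20/2)t = 12 + 10t
d = -8 - (14/2)t = -8 - 7t
for any integer t.

c = 12 + 10t, d = -8 - 7t for integer t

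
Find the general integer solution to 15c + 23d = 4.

Step 1: Compute gcd(15, 23) = 1.
Since 1 divides 4, solutions exist.

Step 2: Find a particular solution using extended Euclidean algorithm.
We get c₀ = -12, d₀ = 8.
Check: 15*-12 + 23*8 = 4 = 4 ✓

Step 3: Write the general solution.
c = -12 + (23/1)t = -12 + 23t
d = 8 - (15/1)t = 8 - 15t
for any integer t.

c = -12 + 23t, d = 8 - 15t for integer t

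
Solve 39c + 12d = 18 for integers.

Step 1: Check solvability.
gcd(39, 12) = 3
Since 3 divides 18, solutions exist.

Step 2: Apply extended Euclidean algorithm to find gcd.
We find integers such that 39*x0 + 12*y0 = 3

Step 3: Scale the particular solution.
Multiply by 18/3 = 6:
c = 6, d = -18

Step 4: Verify.
39*(6) + 12*(-18) = 18 = 18 ✓

c = 6, d = -18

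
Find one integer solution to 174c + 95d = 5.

Step 1: Check solvability.
gcd(174, 95) = 1
Since 1 divides 5, solutions exist.

Step 2: Apply extended Euclidean algorithm to find gcd.
We find integers such that 174*x0 + 95*y0 = 1

Step 3: Scale the particular solution.
Multiply by 5/1 = 5:
c = -30, d = 55

Step 4: Verify.
174*(-30) + 95*(55) = 5 = 5 ✓

c = -30, d = 55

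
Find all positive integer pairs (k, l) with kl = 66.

The positive divisors of 66 are: 1, 2, 3, 6, 11, 22, 33, 66.
Each divisor d gives the pair (d, 66/d):
(1, 66), (2, 33), (3, 22), (6, 11), (11, 6), (22, 3), (33, 2), (66, 1)

(1, 66), (2, 33), (3, 22), (6, 11), (11, 6), (22, 3), (33, 2), (66, 1)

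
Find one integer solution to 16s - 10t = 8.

Step 1: Check solvability.
gcd(16, 10) = 2
Since 2 divides 8, solutions exist.

Step 2: Apply extended Euclidean algorithm to find gcd.
We find integers such that 16*x0 + 10*y0 = 2

Step 3: Scale the particular solution.
Multiply by 8/2 = 4:
s = 8, t = 12

Step 4: Verify.
16*(8) - 10*(12) = 8 = 8 ✓

s = 8, t = 12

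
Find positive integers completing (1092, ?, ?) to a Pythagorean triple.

We need the other leg and hypotenuse such that 1092² + x² = c².
Take x = 4669, c = 4795: 1092² + 4669² = 1192464 + 21799561 = 22992025 = 4795² ✓
Triple: (4669, 1092, 4795)

(4669, 1092, 4795)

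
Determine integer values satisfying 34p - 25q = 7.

Step 1: Check solvability.
gcd(34, 25) = 1
Since 1 divides 7, solutions exist.

Step 2: Apply extended Euclidean algorithm to find gcd.
We find integers such that 34*x0 + 25*y0 = 1

Step 3: Scale the particular solution.
Multiply by 7/1 = 7:
p = -77, q = -105

Step 4: Verify.
34*(-77) - 25*(-105) = 7 = 7 ✓

p = -77, q = -105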